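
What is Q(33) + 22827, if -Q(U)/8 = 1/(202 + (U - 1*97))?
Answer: 1575059/69 ≈ 22827.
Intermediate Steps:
Q(U) = -8/(105 + U) (Q(U) = -8/(202 + (U - 1*97)) = -8/(202 + (U - 97)) = -8/(202 + (-97 + U)) = -8/(105 + U))
Q(33) + 22827 = -8/(105 + 33) + 22827 = -8/138 + 22827 = -8*1/138 + 22827 = -4/69 + 22827 = 1575059/69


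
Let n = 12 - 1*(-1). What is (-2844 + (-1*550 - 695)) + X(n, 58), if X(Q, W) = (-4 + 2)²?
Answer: -4085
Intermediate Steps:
n = 13 (n = 12 + 1 = 13)
X(Q, W) = 4 (X(Q, W) = (-2)² = 4)
(-2844 + (-1*550 - 695)) + X(n, 58) = (-2844 + (-1*550 - 695)) + 4 = (-2844 + (-550 - 695)) + 4 = (-2844 - 1245) + 4 = -4089 + 4 = -4085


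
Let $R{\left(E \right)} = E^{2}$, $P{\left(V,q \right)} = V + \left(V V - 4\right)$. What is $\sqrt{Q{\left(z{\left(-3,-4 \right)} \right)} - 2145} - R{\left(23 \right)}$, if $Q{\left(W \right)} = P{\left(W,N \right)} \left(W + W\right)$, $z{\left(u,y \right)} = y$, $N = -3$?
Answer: $-529 + 47 i \approx -529.0 + 47.0 i$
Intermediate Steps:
$P{\left(V,q \right)} = -4 + V + V^{2}$ ($P{\left(V,q \right)} = V + \left(V^{2} - 4\right) = V + \left(-4 + V^{2}\right) = -4 + V + V^{2}$)
$Q{\left(W \right)} = 2 W \left(-4 + W + W^{2}\right)$ ($Q{\left(W \right)} = \left(-4 + W + W^{2}\right) \left(W + W\right) = \left(-4 + W + W^{2}\right) 2 W = 2 W \left(-4 + W + W^{2}\right)$)
$\sqrt{Q{\left(z{\left(-3,-4 \right)} \right)} - 2145} - R{\left(23 \right)} = \sqrt{2 \left(-4\right) \left(-4 - 4 + \left(-4\right)^{2}\right) - 2145} - 23^{2} = \sqrt{2 \left(-4\right) \left(-4 - 4 + 16\right) - 2145} - 529 = \sqrt{2 \left(-4\right) 8 - 2145} - 529 = \sqrt{-64 - 2145} - 529 = \sqrt{-2209} - 529 = 47 i - 529 = -529 + 47 i$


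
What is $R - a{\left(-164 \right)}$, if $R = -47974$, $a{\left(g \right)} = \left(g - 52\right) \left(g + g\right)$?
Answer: $-118822$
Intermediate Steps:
$a{\left(g \right)} = 2 g \left(-52 + g\right)$ ($a{\left(g \right)} = \left(-52 + g\right) 2 g = 2 g \left(-52 + g\right)$)
$R - a{\left(-164 \right)} = -47974 - 2 \left(-164\right) \left(-52 - 164\right) = -47974 - 2 \left(-164\right) \left(-216\right) = -47974 - 70848 = -118822$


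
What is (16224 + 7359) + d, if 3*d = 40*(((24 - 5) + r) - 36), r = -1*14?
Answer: 69509/3 ≈ 23170.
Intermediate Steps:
r = -14
d = -1240/3 (d = (40*(((24 - 5) - 14) - 36))/3 = (40*((19 - 14) - 36))/3 = (40*(5 - 36))/3 = (40*(-31))/3 = (⅓)*(-1240) = -1240/3 ≈ -413.33)
(16224 + 7359) + d = (16224 + 7359) - 1240/3 = 23583 - 1240/3 = 69509/3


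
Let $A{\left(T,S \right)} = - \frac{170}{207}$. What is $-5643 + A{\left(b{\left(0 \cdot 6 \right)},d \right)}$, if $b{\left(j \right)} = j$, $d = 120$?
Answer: $- \frac{1168271}{207} \approx -5643.8$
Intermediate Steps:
$A{\left(T,S \right)} = - \frac{170}{207}$ ($A{\left(T,S \right)} = \left(-170\right) \frac{1}{207} = - \frac{170}{207}$)
$-5643 + A{\left(b{\left(0 \cdot 6 \right)},d \right)} = -5643 - \frac{170}{207} = - \frac{1168271}{207}$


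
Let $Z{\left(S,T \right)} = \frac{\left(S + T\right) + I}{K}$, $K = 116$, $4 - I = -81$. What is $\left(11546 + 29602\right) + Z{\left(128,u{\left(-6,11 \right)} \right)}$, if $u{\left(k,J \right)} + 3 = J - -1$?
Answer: $\frac{2386695}{58} \approx 41150.0$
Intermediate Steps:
$I = 85$ ($I = 4 - -81 = 4 + 81 = 85$)
$u{\left(k,J \right)} = -2 + J$ ($u{\left(k,J \right)} = -3 + \left(J - -1\right) = -3 + \left(J + 1\right) = -3 + \left(1 + J\right) = -2 + J$)
$Z{\left(S,T \right)} = \frac{85}{116} + \frac{S}{116} + \frac{T}{116}$ ($Z{\left(S,T \right)} = \frac{\left(S + T\right) + 85}{116} = \left(85 + S + T\right) \frac{1}{116} = \frac{85}{116} + \frac{S}{116} + \frac{T}{116}$)
$\left(11546 + 29602\right) + Z{\left(128,u{\left(-6,11 \right)} \right)} = \left(11546 + 29602\right) + \left(\frac{85}{116} + \frac{1}{116} \cdot 128 + \frac{-2 + 11}{116}\right) = 41148 + \left(\frac{85}{116} + \frac{32}{29} + \frac{1}{116} \cdot 9\right) = 41148 + \left(\frac{85}{116} + \frac{32}{29} + \frac{9}{116}\right) = 41148 + \frac{111}{58} = \frac{2386695}{58}$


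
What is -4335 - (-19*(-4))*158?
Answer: -16343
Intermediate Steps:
-4335 - (-19*(-4))*158 = -4335 - 76*158 = -4335 - 1*12008 = -4335 - 12008 = -16343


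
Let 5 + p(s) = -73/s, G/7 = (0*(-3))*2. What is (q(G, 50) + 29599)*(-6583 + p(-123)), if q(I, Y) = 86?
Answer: -8017433645/41 ≈ -1.9555e+8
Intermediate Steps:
G = 0 (G = 7*((0*(-3))*2) = 7*(0*2) = 7*0 = 0)
p(s) = -5 - 73/s
(q(G, 50) + 29599)*(-6583 + p(-123)) = (86 + 29599)*(-6583 + (-5 - 73/(-123))) = 29685*(-6583 + (-5 - 73*(-1/123))) = 29685*(-6583 + (-5 + 73/123)) = 29685*(-6583 - 542/123) = 29685*(-810251/123) = -8017433645/41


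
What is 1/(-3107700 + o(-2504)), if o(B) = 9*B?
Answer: -1/3130236 ≈ -3.1946e-7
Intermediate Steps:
1/(-3107700 + o(-2504)) = 1/(-3107700 + 9*(-2504)) = 1/(-3107700 - 22536) = 1/(-3130236) = -1/3130236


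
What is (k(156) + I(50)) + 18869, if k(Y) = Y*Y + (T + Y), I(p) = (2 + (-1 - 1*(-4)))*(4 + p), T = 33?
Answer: 43664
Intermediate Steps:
I(p) = 20 + 5*p (I(p) = (2 + (-1 + 4))*(4 + p) = (2 + 3)*(4 + p) = 5*(4 + p) = 20 + 5*p)
k(Y) = 33 + Y + Y**2 (k(Y) = Y*Y + (33 + Y) = Y**2 + (33 + Y) = 33 + Y + Y**2)
(k(156) + I(50)) + 18869 = ((33 + 156 + 156**2) + (20 + 5*50)) + 18869 = ((33 + 156 + 24336) + (20 + 250)) + 18869 = (24525 + 270) + 18869 = 24795 + 18869 = 43664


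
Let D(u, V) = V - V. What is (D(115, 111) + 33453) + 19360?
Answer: 52813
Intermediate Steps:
D(u, V) = 0
(D(115, 111) + 33453) + 19360 = (0 + 33453) + 19360 = 33453 + 19360 = 52813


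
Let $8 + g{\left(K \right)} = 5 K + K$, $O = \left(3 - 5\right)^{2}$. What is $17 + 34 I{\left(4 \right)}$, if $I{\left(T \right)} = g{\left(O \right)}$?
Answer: $561$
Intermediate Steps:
$O = 4$ ($O = \left(-2\right)^{2} = 4$)
$g{\left(K \right)} = -8 + 6 K$ ($g{\left(K \right)} = -8 + \left(5 K + K\right) = -8 + 6 K$)
$I{\left(T \right)} = 16$ ($I{\left(T \right)} = -8 + 6 \cdot 4 = -8 + 24 = 16$)
$17 + 34 I{\left(4 \right)} = 17 + 34 \cdot 16 = 17 + 544 = 561$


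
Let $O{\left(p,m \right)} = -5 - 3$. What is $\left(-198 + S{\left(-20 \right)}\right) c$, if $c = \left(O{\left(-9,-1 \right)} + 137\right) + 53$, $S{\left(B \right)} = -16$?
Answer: $-38948$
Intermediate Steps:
$O{\left(p,m \right)} = -8$ ($O{\left(p,m \right)} = -5 - 3 = -8$)
$c = 182$ ($c = \left(-8 + 137\right) + 53 = 129 + 53 = 182$)
$\left(-198 + S{\left(-20 \right)}\right) c = \left(-198 - 16\right) 182 = \left(-214\right) 182 = -38948$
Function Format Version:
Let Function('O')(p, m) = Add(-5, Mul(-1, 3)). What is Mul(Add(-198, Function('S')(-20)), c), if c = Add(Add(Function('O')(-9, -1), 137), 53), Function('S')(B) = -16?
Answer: -38948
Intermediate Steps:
Function('O')(p, m) = -8 (Function('O')(p, m) = Add(-5, -3) = -8)
c = 182 (c = Add(Add(-8, 137), 53) = Add(129, 53) = 182)
Mul(Add(-198, Function('S')(-20)), c) = Mul(Add(-198, -16), 182) = Mul(-214, 182) = -38948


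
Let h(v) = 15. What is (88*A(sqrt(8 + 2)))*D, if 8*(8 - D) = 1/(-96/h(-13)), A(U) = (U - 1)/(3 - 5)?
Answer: 22583/64 - 22583*sqrt(10)/64 ≈ -762.98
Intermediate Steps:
A(U) = 1/2 - U/2 (A(U) = (-1 + U)/(-2) = (-1 + U)*(-1/2) = 1/2 - U/2)
D = 2053/256 (D = 8 - 1/(8*((-96/15))) = 8 - 1/(8*((-96*1/15))) = 8 - 1/(8*(-32/5)) = 8 - 1/8*(-5/32) = 8 + 5/256 = 2053/256 ≈ 8.0195)
(88*A(sqrt(8 + 2)))*D = (88*(1/2 - sqrt(8 + 2)/2))*(2053/256) = (88*(1/2 - sqrt(10)/2))*(2053/256) = (44 - 44*sqrt(10))*(2053/256) = 22583/64 - 22583*sqrt(10)/64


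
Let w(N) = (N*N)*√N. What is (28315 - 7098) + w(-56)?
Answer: 21217 + 6272*I*√14 ≈ 21217.0 + 23468.0*I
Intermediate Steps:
w(N) = N^(5/2) (w(N) = N²*√N = N^(5/2))
(28315 - 7098) + w(-56) = (28315 - 7098) + (-56)^(5/2) = 21217 + 6272*I*√14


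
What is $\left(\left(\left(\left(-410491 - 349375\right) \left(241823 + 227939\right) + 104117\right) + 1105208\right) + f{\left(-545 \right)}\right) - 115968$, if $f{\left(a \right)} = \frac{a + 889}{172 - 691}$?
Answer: $- \frac{185259685760009}{519} \approx -3.5696 \cdot 10^{11}$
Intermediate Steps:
$f{\left(a \right)} = - \frac{889}{519} - \frac{a}{519}$ ($f{\left(a \right)} = \frac{889 + a}{-519} = \left(889 + a\right) \left(- \frac{1}{519}\right) = - \frac{889}{519} - \frac{a}{519}$)
$\left(\left(\left(\left(-410491 - 349375\right) \left(241823 + 227939\right) + 104117\right) + 1105208\right) + f{\left(-545 \right)}\right) - 115968 = \left(\left(\left(\left(-410491 - 349375\right) \left(241823 + 227939\right) + 104117\right) + 1105208\right) - \frac{344}{519}\right) - 115968 = \left(\left(\left(\left(-759866\right) 469762 + 104117\right) + 1105208\right) + \left(- \frac{889}{519} + \frac{545}{519}\right)\right) - 115968 = \left(\left(\left(-356956171892 + 104117\right) + 1105208\right) - \frac{344}{519}\right) - 115968 = \left(\left(-356956067775 + 1105208\right) - \frac{344}{519}\right) - 115968 = \left(-356954962567 - \frac{344}{519}\right) - 115968 = - \frac{185259625572617}{519} - 115968 = - \frac{185259685760009}{519}$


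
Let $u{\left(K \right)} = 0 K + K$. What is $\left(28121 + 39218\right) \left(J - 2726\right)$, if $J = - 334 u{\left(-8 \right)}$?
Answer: $-3636306$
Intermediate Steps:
$u{\left(K \right)} = K$ ($u{\left(K \right)} = 0 + K = K$)
$J = 2672$ ($J = \left(-334\right) \left(-8\right) = 2672$)
$\left(28121 + 39218\right) \left(J - 2726\right) = \left(28121 + 39218\right) \left(2672 - 2726\right) = 67339 \left(-54\right) = -3636306$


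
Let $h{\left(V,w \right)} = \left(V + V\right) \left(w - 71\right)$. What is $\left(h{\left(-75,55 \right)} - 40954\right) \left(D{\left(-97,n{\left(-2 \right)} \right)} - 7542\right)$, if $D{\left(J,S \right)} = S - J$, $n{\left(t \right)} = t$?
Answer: $287111638$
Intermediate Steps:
$h{\left(V,w \right)} = 2 V \left(-71 + w\right)$
$\left(h{\left(-75,55 \right)} - 40954\right) \left(D{\left(-97,n{\left(-2 \right)} \right)} - 7542\right) = \left(2 \left(-75\right) \left(-71 + 55\right) - 40954\right) \left(\left(-2 - -97\right) - 7542\right) = \left(2 \left(-75\right) \left(-16\right) - 40954\right) \left(\left(-2 + 97\right) - 7542\right) = \left(2400 - 40954\right) \left(95 - 7542\right) = \left(-38554\right) \left(-7447\right) = 287111638$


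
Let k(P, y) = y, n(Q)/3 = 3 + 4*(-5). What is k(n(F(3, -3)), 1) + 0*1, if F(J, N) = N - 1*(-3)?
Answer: 1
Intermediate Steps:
F(J, N) = 3 + N (F(J, N) = N + 3 = 3 + N)
n(Q) = -51 (n(Q) = 3*(3 + 4*(-5)) = 3*(3 - 20) = 3*(-17) = -51)
k(n(F(3, -3)), 1) + 0*1 = 1 + 0*1 = 1 + 0 = 1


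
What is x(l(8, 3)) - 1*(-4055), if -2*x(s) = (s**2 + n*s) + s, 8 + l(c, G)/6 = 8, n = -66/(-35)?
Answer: 4055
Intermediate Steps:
n = 66/35 (n = -66*(-1/35) = 66/35 ≈ 1.8857)
l(c, G) = 0 (l(c, G) = -48 + 6*8 = -48 + 48 = 0)
x(s) = -101*s/70 - s**2/2 (x(s) = -((s**2 + 66*s/35) + s)/2 = -(s**2 + 101*s/35)/2 = -101*s/70 - s**2/2)
x(l(8, 3)) - 1*(-4055) = -1/70*0*(101 + 35*0) - 1*(-4055) = -1/70*0*(101 + 0) + 4055 = -1/70*0*101 + 4055 = 0 + 4055 = 4055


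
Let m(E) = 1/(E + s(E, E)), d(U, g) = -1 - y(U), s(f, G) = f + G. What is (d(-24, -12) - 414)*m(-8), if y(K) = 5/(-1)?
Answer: 205/12 ≈ 17.083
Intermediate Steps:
y(K) = -5 (y(K) = 5*(-1) = -5)
s(f, G) = G + f
d(U, g) = 4 (d(U, g) = -1 - 1*(-5) = -1 + 5 = 4)
m(E) = 1/(3*E) (m(E) = 1/(E + (E + E)) = 1/(E + 2*E) = 1/(3*E))
(d(-24, -12) - 414)*m(-8) = (4 - 414)*((⅓)/(-8)) = -410*(-1)/(3*8) = -410*(-1/24) = 205/12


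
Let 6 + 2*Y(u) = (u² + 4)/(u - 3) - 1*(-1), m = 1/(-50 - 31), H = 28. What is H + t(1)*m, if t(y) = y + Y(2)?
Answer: 4547/162 ≈ 28.068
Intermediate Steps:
m = -1/81 (m = 1/(-81) = -1/81 ≈ -0.012346)
Y(u) = -5/2 + (4 + u²)/(2*(-3 + u)) (Y(u) = -3 + ((u² + 4)/(u - 3) - 1*(-1))/2 = -3 + ((4 + u²)/(-3 + u) + 1)/2 = -3 + (1 + (4 + u²)/(-3 + u))/2 = -3 + (½ + (4 + u²)/(2*(-3 + u))) = -5/2 + (4 + u²)/(2*(-3 + u)))
t(y) = -13/2 + y (t(y) = y + (19 + 2² - 5*2)/(2*(-3 + 2)) = y + (½)*(19 + 4 - 10)/(-1) = y + (½)*(-1)*13 = y - 13/2 = -13/2 + y)
H + t(1)*m = 28 + (-13/2 + 1)*(-1/81) = 28 - 11/2*(-1/81) = 28 + 11/162 = 4547/162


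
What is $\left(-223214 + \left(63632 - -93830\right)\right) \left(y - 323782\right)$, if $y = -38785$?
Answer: $23839505384$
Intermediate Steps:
$\left(-223214 + \left(63632 - -93830\right)\right) \left(y - 323782\right) = \left(-223214 + \left(63632 - -93830\right)\right) \left(-38785 - 323782\right) = \left(-223214 + \left(63632 + 93830\right)\right) \left(-362567\right) = \left(-223214 + 157462\right) \left(-362567\right) = \left(-65752\right) \left(-362567\right) = 23839505384$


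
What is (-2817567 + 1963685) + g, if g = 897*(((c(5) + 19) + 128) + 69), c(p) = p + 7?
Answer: -649366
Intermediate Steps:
c(p) = 7 + p
g = 204516 (g = 897*((((7 + 5) + 19) + 128) + 69) = 897*(((12 + 19) + 128) + 69) = 897*((31 + 128) + 69) = 897*(159 + 69) = 897*228 = 204516)
(-2817567 + 1963685) + g = (-2817567 + 1963685) + 204516 = -853882 + 204516 = -649366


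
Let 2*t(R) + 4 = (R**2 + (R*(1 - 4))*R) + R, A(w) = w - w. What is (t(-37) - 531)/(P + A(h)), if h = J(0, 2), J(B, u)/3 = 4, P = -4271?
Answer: 3841/8542 ≈ 0.44966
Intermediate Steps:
J(B, u) = 12 (J(B, u) = 3*4 = 12)
h = 12
A(w) = 0
t(R) = -2 + R/2 - R**2 (t(R) = -2 + ((R**2 + (R*(1 - 4))*R) + R)/2 = -2 + ((R**2 + (R*(-3))*R) + R)/2 = -2 + ((R**2 + (-3*R)*R) + R)/2 = -2 + ((R**2 - 3*R**2) + R)/2 = -2 + (-2*R**2 + R)/2 = -2 + (R - 2*R**2)/2 = -2 + (R/2 - R**2) = -2 + R/2 - R**2)
(t(-37) - 531)/(P + A(h)) = ((-2 + (1/2)*(-37) - 1*(-37)**2) - 531)/(-4271 + 0) = ((-2 - 37/2 - 1*1369) - 531)/(-4271) = ((-2 - 37/2 - 1369) - 531)*(-1/4271) = (-2779/2 - 531)*(-1/4271) = -3841/2*(-1/4271) = 3841/8542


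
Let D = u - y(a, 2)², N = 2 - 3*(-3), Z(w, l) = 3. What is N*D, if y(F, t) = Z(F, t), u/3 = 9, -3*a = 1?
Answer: 198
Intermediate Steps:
a = -⅓ (a = -⅓*1 = -⅓ ≈ -0.33333)
u = 27 (u = 3*9 = 27)
y(F, t) = 3
N = 11 (N = 2 + 9 = 11)
D = 18 (D = 27 - 1*3² = 27 - 1*9 = 27 - 9 = 18)
N*D = 11*18 = 198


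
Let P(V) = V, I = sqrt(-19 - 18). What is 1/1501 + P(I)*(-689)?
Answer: 1/1501 - 689*I*sqrt(37) ≈ 0.00066622 - 4191.0*I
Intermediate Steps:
I = I*sqrt(37) (I = sqrt(-37) = I*sqrt(37) ≈ 6.0828*I)
1/1501 + P(I)*(-689) = 1/1501 + (I*sqrt(37))*(-689) = 1/1501 - 689*I*sqrt(37)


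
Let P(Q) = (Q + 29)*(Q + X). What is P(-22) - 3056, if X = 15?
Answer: -3105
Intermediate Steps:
P(Q) = (15 + Q)*(29 + Q) (P(Q) = (Q + 29)*(Q + 15) = (29 + Q)*(15 + Q) = (15 + Q)*(29 + Q))
P(-22) - 3056 = (435 + (-22)**2 + 44*(-22)) - 3056 = (435 + 484 - 968) - 3056 = -49 - 3056 = -3105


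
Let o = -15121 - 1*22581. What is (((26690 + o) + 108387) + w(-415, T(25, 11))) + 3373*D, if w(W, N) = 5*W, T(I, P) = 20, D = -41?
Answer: -42993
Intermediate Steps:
o = -37702 (o = -15121 - 22581 = -37702)
(((26690 + o) + 108387) + w(-415, T(25, 11))) + 3373*D = (((26690 - 37702) + 108387) + 5*(-415)) + 3373*(-41) = ((-11012 + 108387) - 2075) - 138293 = (97375 - 2075) - 138293 = 95300 - 138293 = -42993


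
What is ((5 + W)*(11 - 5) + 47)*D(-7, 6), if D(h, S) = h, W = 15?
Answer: -1169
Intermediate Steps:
((5 + W)*(11 - 5) + 47)*D(-7, 6) = ((5 + 15)*(11 - 5) + 47)*(-7) = (20*6 + 47)*(-7) = (120 + 47)*(-7) = 167*(-7) = -1169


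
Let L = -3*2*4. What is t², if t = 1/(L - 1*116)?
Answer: 1/19600 ≈ 5.1020e-5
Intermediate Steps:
L = -24 (L = -6*4 = -24)
t = -1/140 (t = 1/(-24 - 1*116) = 1/(-24 - 116) = 1/(-140) = -1/140 ≈ -0.0071429)
t² = (-1/140)² = 1/19600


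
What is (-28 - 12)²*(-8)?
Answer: -12800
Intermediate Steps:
(-28 - 12)²*(-8) = (-40)²*(-8) = 1600*(-8) = -12800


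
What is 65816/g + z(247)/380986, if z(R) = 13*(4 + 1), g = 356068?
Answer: 6274529749/33914230762 ≈ 0.18501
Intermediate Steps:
z(R) = 65 (z(R) = 13*5 = 65)
65816/g + z(247)/380986 = 65816/356068 + 65/380986 = 65816*(1/356068) + 65*(1/380986) = 16454/89017 + 65/380986 = 6274529749/33914230762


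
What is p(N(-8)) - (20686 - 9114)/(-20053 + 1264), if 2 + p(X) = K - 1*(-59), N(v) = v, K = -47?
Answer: 199462/18789 ≈ 10.616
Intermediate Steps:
p(X) = 10 (p(X) = -2 + (-47 - 1*(-59)) = -2 + (-47 + 59) = -2 + 12 = 10)
p(N(-8)) - (20686 - 9114)/(-20053 + 1264) = 10 - (20686 - 9114)/(-20053 + 1264) = 10 - 11572/(-18789) = 10 - 11572*(-1)/18789 = 10 - 1*(-11572/18789) = 10 + 11572/18789 = 199462/18789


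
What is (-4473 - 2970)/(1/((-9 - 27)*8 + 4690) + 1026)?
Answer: -32764086/4516453 ≈ -7.2544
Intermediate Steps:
(-4473 - 2970)/(1/((-9 - 27)*8 + 4690) + 1026) = -7443/(1/(-36*8 + 4690) + 1026) = -7443/(1/(-288 + 4690) + 1026) = -7443/(1/4402 + 1026) = -7443/4516453/4402 = -7443*4402/4516453 = -32764086/4516453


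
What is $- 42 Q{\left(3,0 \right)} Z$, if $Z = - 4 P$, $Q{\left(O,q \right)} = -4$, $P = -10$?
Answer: $6720$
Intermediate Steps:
$Z = 40$ ($Z = \left(-4\right) \left(-10\right) = 40$)
$- 42 Q{\left(3,0 \right)} Z = \left(-42\right) \left(-4\right) 40 = 168 \cdot 40 = 6720$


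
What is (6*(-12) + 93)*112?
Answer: 2352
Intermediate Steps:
(6*(-12) + 93)*112 = (-72 + 93)*112 = 21*112 = 2352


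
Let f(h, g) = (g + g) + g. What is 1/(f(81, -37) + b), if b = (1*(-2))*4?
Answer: -1/119 ≈ -0.0084034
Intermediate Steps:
b = -8 (b = -2*4 = -8)
f(h, g) = 3*g (f(h, g) = 2*g + g = 3*g)
1/(f(81, -37) + b) = 1/(3*(-37) - 8) = 1/(-111 - 8) = 1/(-119) = -1/119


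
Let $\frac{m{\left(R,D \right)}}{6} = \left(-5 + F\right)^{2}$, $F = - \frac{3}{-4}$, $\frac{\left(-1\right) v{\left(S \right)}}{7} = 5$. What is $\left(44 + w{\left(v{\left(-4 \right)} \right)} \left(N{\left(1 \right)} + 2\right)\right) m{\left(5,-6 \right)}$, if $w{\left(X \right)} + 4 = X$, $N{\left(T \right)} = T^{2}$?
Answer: $- \frac{63291}{8} \approx -7911.4$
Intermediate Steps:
$v{\left(S \right)} = -35$ ($v{\left(S \right)} = \left(-7\right) 5 = -35$)
$F = \frac{3}{4}$ ($F = \left(-3\right) \left(- \frac{1}{4}\right) = \frac{3}{4} \approx 0.75$)
$w{\left(X \right)} = -4 + X$
$m{\left(R,D \right)} = \frac{867}{8}$ ($m{\left(R,D \right)} = 6 \left(-5 + \frac{3}{4}\right)^{2} = 6 \left(- \frac{17}{4}\right)^{2} = 6 \cdot \frac{289}{16} = \frac{867}{8}$)
$\left(44 + w{\left(v{\left(-4 \right)} \right)} \left(N{\left(1 \right)} + 2\right)\right) m{\left(5,-6 \right)} = \left(44 + \left(-4 - 35\right) \left(1^{2} + 2\right)\right) \frac{867}{8} = \left(44 - 39 \left(1 + 2\right)\right) \frac{867}{8} = \left(44 - 117\right) \frac{867}{8} = \left(-73\right) \frac{867}{8} = - \frac{63291}{8}$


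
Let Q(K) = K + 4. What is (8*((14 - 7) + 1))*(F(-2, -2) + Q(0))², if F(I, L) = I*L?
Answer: 4096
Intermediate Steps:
Q(K) = 4 + K
(8*((14 - 7) + 1))*(F(-2, -2) + Q(0))² = (8*((14 - 7) + 1))*(-2*(-2) + (4 + 0))² = (8*(7 + 1))*(4 + 4)² = (8*8)*8² = 64*64 = 4096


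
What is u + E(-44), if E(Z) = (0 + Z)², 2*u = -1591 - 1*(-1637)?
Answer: 1959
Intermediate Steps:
u = 23 (u = (-1591 - 1*(-1637))/2 = (-1591 + 1637)/2 = (½)*46 = 23)
E(Z) = Z²
u + E(-44) = 23 + (-44)² = 23 + 1936 = 1959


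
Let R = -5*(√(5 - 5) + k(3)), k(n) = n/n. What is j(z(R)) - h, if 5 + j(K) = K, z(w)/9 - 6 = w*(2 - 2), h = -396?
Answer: 445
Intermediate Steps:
k(n) = 1
R = -5 (R = -5*(√(5 - 5) + 1) = -5*(√0 + 1) = -5*(0 + 1) = -5*1 = -5)
z(w) = 54 (z(w) = 54 + 9*(w*(2 - 2)) = 54 + 9*(w*0) = 54 + 9*0 = 54 + 0 = 54)
j(K) = -5 + K
j(z(R)) - h = (-5 + 54) - 1*(-396) = 49 + 396 = 445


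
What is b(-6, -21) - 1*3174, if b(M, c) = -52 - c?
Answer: -3205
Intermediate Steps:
b(-6, -21) - 1*3174 = (-52 - 1*(-21)) - 1*3174 = (-52 + 21) - 3174 = -31 - 3174 = -3205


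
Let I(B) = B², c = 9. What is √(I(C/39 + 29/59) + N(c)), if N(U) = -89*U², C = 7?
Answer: I*√38166394673/2301 ≈ 84.903*I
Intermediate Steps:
√(I(C/39 + 29/59) + N(c)) = √((7/39 + 29/59)² - 89*9²) = √((7*(1/39) + 29*(1/59))² - 89*81) = √((7/39 + 29/59)² - 7209) = √((1544/2301)² - 7209) = √(2383936/5294601 - 7209) = √(-38166394673/5294601) = I*√38166394673/2301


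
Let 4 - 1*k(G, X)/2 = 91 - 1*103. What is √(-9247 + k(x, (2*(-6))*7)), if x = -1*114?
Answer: I*√9215 ≈ 95.995*I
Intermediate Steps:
x = -114
k(G, X) = 32 (k(G, X) = 8 - 2*(91 - 1*103) = 8 - 2*(91 - 103) = 8 - 2*(-12) = 8 + 24 = 32)
√(-9247 + k(x, (2*(-6))*7)) = √(-9247 + 32) = √(-9215) = I*√9215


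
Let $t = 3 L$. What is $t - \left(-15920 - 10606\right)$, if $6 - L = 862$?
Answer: $23958$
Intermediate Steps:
$L = -856$ ($L = 6 - 862 = -856$)
$t = -2568$ ($t = 3 \left(-856\right) = -2568$)
$t - \left(-15920 - 10606\right) = -2568 - \left(-15920 - 10606\right) = -2568 - -26526 = -2568 + 26526 = 23958$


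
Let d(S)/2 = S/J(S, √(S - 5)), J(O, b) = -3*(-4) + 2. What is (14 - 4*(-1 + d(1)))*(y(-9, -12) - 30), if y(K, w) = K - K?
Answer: -3660/7 ≈ -522.86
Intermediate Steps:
J(O, b) = 14 (J(O, b) = 12 + 2 = 14)
y(K, w) = 0
d(S) = S/7 (d(S) = 2*(S/14) = S/7)
(14 - 4*(-1 + d(1)))*(y(-9, -12) - 30) = (14 - 4*(-1 + (⅐)*1))*(0 - 30) = (14 - 4*(-1 + ⅐))*(-30) = (14 - 4*(-6)/7)*(-30) = (14 - 1*(-24/7))*(-30) = (14 + 24/7)*(-30) = (122/7)*(-30) = -3660/7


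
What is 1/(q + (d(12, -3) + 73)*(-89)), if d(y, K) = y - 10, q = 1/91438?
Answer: -91438/610348649 ≈ -0.00014981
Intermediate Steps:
q = 1/91438 ≈ 1.0936e-5
d(y, K) = -10 + y
1/(q + (d(12, -3) + 73)*(-89)) = 1/(1/91438 + ((-10 + 12) + 73)*(-89)) = 1/(1/91438 + (2 + 73)*(-89)) = 1/(1/91438 + 75*(-89)) = 1/(1/91438 - 6675) = 1/(-610348649/91438) = -91438/610348649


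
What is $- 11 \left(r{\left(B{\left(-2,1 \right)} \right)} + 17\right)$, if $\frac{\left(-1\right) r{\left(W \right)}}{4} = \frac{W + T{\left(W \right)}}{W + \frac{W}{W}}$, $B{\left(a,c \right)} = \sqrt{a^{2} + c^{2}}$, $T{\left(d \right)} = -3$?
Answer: $-99 - 44 \sqrt{5} \approx -197.39$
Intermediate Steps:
$r{\left(W \right)} = - \frac{4 \left(-3 + W\right)}{1 + W}$ ($r{\left(W \right)} = - 4 \frac{W - 3}{W + \frac{W}{W}} = - 4 \frac{-3 + W}{W + 1} = - 4 \frac{-3 + W}{1 + W} = - \frac{4 \left(-3 + W\right)}{1 + W}$)
$- 11 \left(r{\left(B{\left(-2,1 \right)} \right)} + 17\right) = - 11 \left(\frac{4 \left(3 - \sqrt{\left(-2\right)^{2} + 1^{2}}\right)}{1 + \sqrt{\left(-2\right)^{2} + 1^{2}}} + 17\right) = - 11 \left(\frac{4 \left(3 - \sqrt{4 + 1}\right)}{1 + \sqrt{4 + 1}} + 17\right) = - 11 \left(\frac{4 \left(3 - \sqrt{5}\right)}{1 + \sqrt{5}} + 17\right) = - 11 \left(17 + \frac{4 \left(3 - \sqrt{5}\right)}{1 + \sqrt{5}}\right) = -187 - \frac{44 \left(3 - \sqrt{5}\right)}{1 + \sqrt{5}}$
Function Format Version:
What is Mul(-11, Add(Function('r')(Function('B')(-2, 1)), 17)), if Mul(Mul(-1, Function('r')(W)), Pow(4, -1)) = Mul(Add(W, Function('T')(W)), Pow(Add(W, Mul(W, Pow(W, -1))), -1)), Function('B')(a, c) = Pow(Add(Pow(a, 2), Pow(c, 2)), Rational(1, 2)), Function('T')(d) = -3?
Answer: Add(-99, Mul(-44, Pow(5, Rational(1, 2)))) ≈ -197.39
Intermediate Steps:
Function('r')(W) = Mul(-4, Pow(Add(1, W), -1), Add(-3, W)) (Function('r')(W) = Mul(-4, Mul(Add(W, -3), Pow(Add(W, Mul(W, Pow(W, -1))), -1))) = Mul(-4, Mul(Add(-3, W), Pow(Add(W, 1), -1))) = Mul(-4, Mul(Add(-3, W), Pow(Add(1, W), -1))) = Mul(-4, Mul(Pow(Add(1, W), -1), Add(-3, W))) = Mul(-4, Pow(Add(1, W), -1), Add(-3, W)))
Mul(-11, Add(Function('r')(Function('B')(-2, 1)), 17)) = Mul(-11, Add(Mul(4, Pow(Add(1, Pow(Add(Pow(-2, 2), Pow(1, 2)), Rational(1, 2))), -1), Add(3, Mul(-1, Pow(Add(Pow(-2, 2), Pow(1, 2)), Rational(1, 2))))), 17)) = Mul(-11, Add(Mul(4, Pow(Add(1, Pow(Add(4, 1), Rational(1, 2))), -1), Add(3, Mul(-1, Pow(Add(4, 1), Rational(1, 2))))), 17)) = Mul(-11, Add(Mul(4, Pow(Add(1, Pow(5, Rational(1, 2))), -1), Add(3, Mul(-1, Pow(5, Rational(1, 2))))), 17)) = Mul(-11, Add(17, Mul(4, Pow(Add(1, Pow(5, Rational(1, 2))), -1), Add(3, Mul(-1, Pow(5, Rational(1, 2))))))) = Add(-187, Mul(-44, Pow(Add(1, Pow(5, Rational(1, 2))), -1), Add(3, Mul(-1, Pow(5, Rational(1, 2))))))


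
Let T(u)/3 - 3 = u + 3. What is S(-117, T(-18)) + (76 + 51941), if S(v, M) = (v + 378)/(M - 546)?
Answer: 10091211/194 ≈ 52017.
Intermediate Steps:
T(u) = 18 + 3*u (T(u) = 9 + 3*(u + 3) = 9 + 3*(3 + u) = 9 + (9 + 3*u) = 18 + 3*u)
S(v, M) = (378 + v)/(-546 + M)
S(-117, T(-18)) + (76 + 51941) = (378 - 117)/(-546 + (18 + 3*(-18))) + (76 + 51941) = 261/(-546 + (18 - 54)) + 52017 = 261/(-546 - 36) + 52017 = 261/(-582) + 52017 = -1/582*261 + 52017 = -87/194 + 52017 = 10091211/194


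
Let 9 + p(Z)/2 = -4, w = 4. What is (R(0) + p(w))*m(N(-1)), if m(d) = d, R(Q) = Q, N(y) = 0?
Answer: 0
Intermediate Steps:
p(Z) = -26 (p(Z) = -18 + 2*(-4) = -18 - 8 = -26)
(R(0) + p(w))*m(N(-1)) = (0 - 26)*0 = -26*0 = 0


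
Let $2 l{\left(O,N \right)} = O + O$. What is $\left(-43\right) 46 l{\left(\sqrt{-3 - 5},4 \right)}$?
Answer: $- 3956 i \sqrt{2} \approx - 5594.6 i$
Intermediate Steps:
$l{\left(O,N \right)} = O$ ($l{\left(O,N \right)} = \frac{O + O}{2} = \frac{2 O}{2} = O$)
$\left(-43\right) 46 l{\left(\sqrt{-3 - 5},4 \right)} = \left(-43\right) 46 \sqrt{-3 - 5} = - 1978 \sqrt{-8} = - 1978 \cdot 2 i \sqrt{2} = - 3956 i \sqrt{2}$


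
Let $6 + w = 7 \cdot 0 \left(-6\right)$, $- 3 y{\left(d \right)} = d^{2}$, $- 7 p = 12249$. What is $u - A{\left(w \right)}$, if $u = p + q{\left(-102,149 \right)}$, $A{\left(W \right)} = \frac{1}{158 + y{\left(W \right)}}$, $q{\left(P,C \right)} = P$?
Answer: $- \frac{1892605}{1022} \approx -1851.9$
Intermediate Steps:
$p = - \frac{12249}{7}$ ($p = \left(- \frac{1}{7}\right) 12249 = - \frac{12249}{7} \approx -1749.9$)
$y{\left(d \right)} = - \frac{d^{2}}{3}$
$w = -6$ ($w = -6 + 7 \cdot 0 \left(-6\right) = -6 + 0 \left(-6\right) = -6 + 0 = -6$)
$A{\left(W \right)} = \frac{1}{158 - \frac{W^{2}}{3}}$
$u = - \frac{12963}{7}$ ($u = - \frac{12249}{7} - 102 = - \frac{12963}{7} \approx -1851.9$)
$u - A{\left(w \right)} = - \frac{12963}{7} - - \frac{3}{-474 + \left(-6\right)^{2}} = - \frac{12963}{7} - - \frac{3}{-474 + 36} = - \frac{12963}{7} - - \frac{3}{-438} = - \frac{12963}{7} - \left(-3\right) \left(- \frac{1}{438}\right) = - \frac{12963}{7} - \frac{1}{146} = - \frac{1892605}{1022}$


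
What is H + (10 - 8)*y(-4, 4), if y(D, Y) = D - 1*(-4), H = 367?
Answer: 367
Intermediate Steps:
y(D, Y) = 4 + D (y(D, Y) = D + 4 = 4 + D)
H + (10 - 8)*y(-4, 4) = 367 + (10 - 8)*(4 - 4) = 367 + 2*0 = 367 + 0 = 367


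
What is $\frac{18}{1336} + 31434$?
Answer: $\frac{20997921}{668} \approx 31434.0$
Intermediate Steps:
$\frac{18}{1336} + 31434 = 18 \cdot \frac{1}{1336} + 31434 = \frac{9}{668} + 31434 = \frac{20997921}{668}$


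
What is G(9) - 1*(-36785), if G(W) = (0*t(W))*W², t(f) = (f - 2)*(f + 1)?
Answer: 36785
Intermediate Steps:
t(f) = (1 + f)*(-2 + f) (t(f) = (-2 + f)*(1 + f) = (1 + f)*(-2 + f))
G(W) = 0 (G(W) = (0*(-2 + W² - W))*W² = 0*W² = 0)
G(9) - 1*(-36785) = 0 - 1*(-36785) = 0 + 36785 = 36785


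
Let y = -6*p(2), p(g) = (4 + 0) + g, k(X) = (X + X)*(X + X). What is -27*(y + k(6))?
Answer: -2916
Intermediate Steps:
k(X) = 4*X² (k(X) = (2*X)*(2*X) = 4*X²)
p(g) = 4 + g
y = -36 (y = -6*(4 + 2) = -6*6 = -36)
-27*(y + k(6)) = -27*(-36 + 4*6²) = -27*(-36 + 4*36) = -27*(-36 + 144) = -27*108 = -2916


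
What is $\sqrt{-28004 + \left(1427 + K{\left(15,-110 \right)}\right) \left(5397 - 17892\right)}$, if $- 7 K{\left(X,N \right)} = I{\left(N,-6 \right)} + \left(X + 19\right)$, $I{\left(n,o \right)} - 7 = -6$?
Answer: $i \sqrt{17795894} \approx 4218.5 i$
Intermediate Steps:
$I{\left(n,o \right)} = 1$ ($I{\left(n,o \right)} = 7 - 6 = 1$)
$K{\left(X,N \right)} = - \frac{20}{7} - \frac{X}{7}$ ($K{\left(X,N \right)} = - \frac{1 + \left(X + 19\right)}{7} = - \frac{1 + \left(19 + X\right)}{7} = - \frac{20 + X}{7} = - \frac{20}{7} - \frac{X}{7}$)
$\sqrt{-28004 + \left(1427 + K{\left(15,-110 \right)}\right) \left(5397 - 17892\right)} = \sqrt{-28004 + \left(1427 - 5\right) \left(5397 - 17892\right)} = \sqrt{-28004 + \left(1427 - 5\right) \left(-12495\right)} = \sqrt{-28004 + 1422 \left(-12495\right)} = \sqrt{-28004 - 17767890} = \sqrt{-17795894} = i \sqrt{17795894}$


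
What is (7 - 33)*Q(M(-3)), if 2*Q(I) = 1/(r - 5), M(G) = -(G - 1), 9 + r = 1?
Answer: 1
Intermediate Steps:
r = -8 (r = -9 + 1 = -8)
M(G) = 1 - G (M(G) = -(-1 + G) = 1 - G)
Q(I) = -1/26 (Q(I) = 1/(2*(-8 - 5)) = (½)/(-13) = (½)*(-1/13) = -1/26)
(7 - 33)*Q(M(-3)) = (7 - 33)*(-1/26) = -26*(-1/26) = 1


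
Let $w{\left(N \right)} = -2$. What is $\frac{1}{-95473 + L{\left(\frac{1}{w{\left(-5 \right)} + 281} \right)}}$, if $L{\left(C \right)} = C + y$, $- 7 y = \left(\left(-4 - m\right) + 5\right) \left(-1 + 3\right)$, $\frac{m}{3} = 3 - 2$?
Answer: $- \frac{1953}{186457646} \approx -1.0474 \cdot 10^{-5}$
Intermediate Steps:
$m = 3$ ($m = 3 \left(3 - 2\right) = 3 \cdot 1 = 3$)
$y = \frac{4}{7}$ ($y = - \frac{\left(\left(-4 - 3\right) + 5\right) \left(-1 + 3\right)}{7} = - \frac{\left(\left(-4 - 3\right) + 5\right) 2}{7} = - \frac{\left(-7 + 5\right) 2}{7} = - \frac{\left(-2\right) 2}{7} = \left(- \frac{1}{7}\right) \left(-4\right) = \frac{4}{7} \approx 0.57143$)
$L{\left(C \right)} = \frac{4}{7} + C$ ($L{\left(C \right)} = C + \frac{4}{7} = \frac{4}{7} + C$)
$\frac{1}{-95473 + L{\left(\frac{1}{w{\left(-5 \right)} + 281} \right)}} = \frac{1}{-95473 + \left(\frac{4}{7} + \frac{1}{-2 + 281}\right)} = \frac{1}{-95473 + \left(\frac{4}{7} + \frac{1}{279}\right)} = \frac{1}{-95473 + \frac{1123}{1953}} = \frac{1}{- \frac{186457646}{1953}} = - \frac{1953}{186457646}$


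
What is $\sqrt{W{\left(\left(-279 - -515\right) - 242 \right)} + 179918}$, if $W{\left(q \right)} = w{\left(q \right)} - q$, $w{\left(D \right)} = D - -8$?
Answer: $\sqrt{179926} \approx 424.18$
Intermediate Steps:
$w{\left(D \right)} = 8 + D$ ($w{\left(D \right)} = D + 8 = 8 + D$)
$W{\left(q \right)} = 8$ ($W{\left(q \right)} = \left(8 + q\right) - q = 8$)
$\sqrt{W{\left(\left(-279 - -515\right) - 242 \right)} + 179918} = \sqrt{8 + 179918} = \sqrt{179926}$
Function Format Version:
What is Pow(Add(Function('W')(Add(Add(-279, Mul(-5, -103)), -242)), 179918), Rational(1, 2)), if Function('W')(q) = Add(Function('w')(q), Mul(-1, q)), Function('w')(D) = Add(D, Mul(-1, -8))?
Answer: Pow(179926, Rational(1, 2)) ≈ 424.18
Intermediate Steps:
Function('w')(D) = Add(8, D) (Function('w')(D) = Add(D, 8) = Add(8, D))
Function('W')(q) = 8 (Function('W')(q) = Add(Add(8, q), Mul(-1, q)) = 8)
Pow(Add(Function('W')(Add(Add(-279, Mul(-5, -103)), -242)), 179918), Rational(1, 2)) = Pow(Add(8, 179918), Rational(1, 2)) = Pow(179926, Rational(1, 2))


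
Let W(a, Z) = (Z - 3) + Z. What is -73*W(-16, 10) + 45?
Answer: -1196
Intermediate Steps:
W(a, Z) = -3 + 2*Z (W(a, Z) = (-3 + Z) + Z = -3 + 2*Z)
-73*W(-16, 10) + 45 = -73*(-3 + 2*10) + 45 = -73*(-3 + 20) + 45 = -73*17 + 45 = -1241 + 45 = -1196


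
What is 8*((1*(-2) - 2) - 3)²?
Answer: 392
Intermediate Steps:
8*((1*(-2) - 2) - 3)² = 8*((-2 - 2) - 3)² = 8*(-4 - 3)² = 8*(-7)² = 8*49 = 392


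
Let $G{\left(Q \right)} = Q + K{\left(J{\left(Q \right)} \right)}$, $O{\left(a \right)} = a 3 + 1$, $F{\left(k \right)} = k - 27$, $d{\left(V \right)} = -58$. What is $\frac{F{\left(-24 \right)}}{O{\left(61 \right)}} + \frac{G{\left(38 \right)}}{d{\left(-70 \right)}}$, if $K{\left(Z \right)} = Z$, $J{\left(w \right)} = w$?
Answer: $- \frac{8471}{5336} \approx -1.5875$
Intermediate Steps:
$F{\left(k \right)} = -27 + k$
$O{\left(a \right)} = 1 + 3 a$ ($O{\left(a \right)} = 3 a + 1 = 1 + 3 a$)
$G{\left(Q \right)} = 2 Q$ ($G{\left(Q \right)} = Q + Q = 2 Q$)
$\frac{F{\left(-24 \right)}}{O{\left(61 \right)}} + \frac{G{\left(38 \right)}}{d{\left(-70 \right)}} = \frac{-27 - 24}{1 + 3 \cdot 61} + \frac{2 \cdot 38}{-58} = - \frac{51}{1 + 183} + 76 \left(- \frac{1}{58}\right) = - \frac{51}{184} - \frac{38}{29} = - \frac{8471}{5336}$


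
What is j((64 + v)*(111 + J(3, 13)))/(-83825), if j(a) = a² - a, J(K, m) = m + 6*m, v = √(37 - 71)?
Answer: -33146584/16765 - 1044542*I*√34/16765 ≈ -1977.1 - 363.3*I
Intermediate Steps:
v = I*√34 (v = √(-34) = I*√34 ≈ 5.8309*I)
J(K, m) = 7*m
j((64 + v)*(111 + J(3, 13)))/(-83825) = (((64 + I*√34)*(111 + 7*13))*(-1 + (64 + I*√34)*(111 + 7*13)))/(-83825) = (((64 + I*√34)*(111 + 91))*(-1 + (64 + I*√34)*(111 + 91)))*(-1/83825) = (((64 + I*√34)*202)*(-1 + (64 + I*√34)*202))*(-1/83825) = ((12928 + 202*I*√34)*(-1 + (12928 + 202*I*√34)))*(-1/83825) = ((12928 + 202*I*√34)*(12927 + 202*I*√34))*(-1/83825) = ((12927 + 202*I*√34)*(12928 + 202*I*√34))*(-1/83825) = -(12927 + 202*I*√34)*(12928 + 202*I*√34)/83825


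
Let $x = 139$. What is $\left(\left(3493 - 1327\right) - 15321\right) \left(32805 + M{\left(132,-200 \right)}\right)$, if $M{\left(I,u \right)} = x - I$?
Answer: $-431641860$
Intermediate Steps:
$M{\left(I,u \right)} = 139 - I$
$\left(\left(3493 - 1327\right) - 15321\right) \left(32805 + M{\left(132,-200 \right)}\right) = \left(\left(3493 - 1327\right) - 15321\right) \left(32805 + \left(139 - 132\right)\right) = \left(2166 - 15321\right) \left(32805 + \left(139 - 132\right)\right) = - 13155 \left(32805 + 7\right) = \left(-13155\right) 32812 = -431641860$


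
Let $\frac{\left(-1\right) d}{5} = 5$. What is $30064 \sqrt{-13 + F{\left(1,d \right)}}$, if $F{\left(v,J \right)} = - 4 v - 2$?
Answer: $30064 i \sqrt{19} \approx 1.3105 \cdot 10^{5} i$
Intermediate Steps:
$d = -25$ ($d = \left(-5\right) 5 = -25$)
$F{\left(v,J \right)} = -2 - 4 v$
$30064 \sqrt{-13 + F{\left(1,d \right)}} = 30064 \sqrt{-13 - 6} = 30064 \sqrt{-19} = 30064 i \sqrt{19}$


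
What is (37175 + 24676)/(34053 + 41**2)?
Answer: 61851/35734 ≈ 1.7309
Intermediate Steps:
(37175 + 24676)/(34053 + 41**2) = 61851/(34053 + 1681) = 61851/35734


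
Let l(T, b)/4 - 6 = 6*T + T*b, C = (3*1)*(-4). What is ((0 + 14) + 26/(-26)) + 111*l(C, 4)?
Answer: -50603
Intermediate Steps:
C = -12 (C = 3*(-4) = -12)
l(T, b) = 24 + 24*T + 4*T*b (l(T, b) = 24 + 4*(6*T + T*b) = 24 + (24*T + 4*T*b) = 24 + 24*T + 4*T*b)
((0 + 14) + 26/(-26)) + 111*l(C, 4) = ((0 + 14) + 26/(-26)) + 111*(24 + 24*(-12) + 4*(-12)*4) = (14 + 26*(-1/26)) + 111*(24 - 288 - 192) = (14 - 1) + 111*(-456) = 13 - 50616 = -50603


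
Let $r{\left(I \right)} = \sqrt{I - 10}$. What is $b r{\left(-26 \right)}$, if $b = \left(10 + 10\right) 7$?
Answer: $840 i \approx 840.0 i$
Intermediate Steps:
$r{\left(I \right)} = \sqrt{-10 + I}$
$b = 140$ ($b = 20 \cdot 7 = 140$)
$b r{\left(-26 \right)} = 140 \sqrt{-10 - 26} = 140 \sqrt{-36} = 140 \cdot 6 i = 840 i$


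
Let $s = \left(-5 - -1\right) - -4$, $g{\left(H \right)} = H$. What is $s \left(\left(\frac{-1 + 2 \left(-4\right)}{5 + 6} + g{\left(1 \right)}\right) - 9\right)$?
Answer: $0$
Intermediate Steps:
$s = 0$ ($s = \left(-5 + 1\right) + 4 = -4 + 4 = 0$)
$s \left(\left(\frac{-1 + 2 \left(-4\right)}{5 + 6} + g{\left(1 \right)}\right) - 9\right) = 0 \left(\left(\frac{-1 + 2 \left(-4\right)}{5 + 6} + 1\right) - 9\right) = 0 \left(\left(\frac{-1 - 8}{11} + 1\right) - 9\right) = 0 \left(\left(\left(-9\right) \frac{1}{11} + 1\right) - 9\right) = 0 \left(\left(- \frac{9}{11} + 1\right) - 9\right) = 0 \left(\frac{2}{11} - 9\right) = 0 \left(- \frac{97}{11}\right) = 0$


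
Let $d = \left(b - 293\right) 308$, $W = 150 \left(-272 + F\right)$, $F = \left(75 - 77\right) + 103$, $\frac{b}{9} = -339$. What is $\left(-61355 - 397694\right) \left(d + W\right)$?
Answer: $484573042498$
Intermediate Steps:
$b = -3051$ ($b = 9 \left(-339\right) = -3051$)
$F = 101$ ($F = -2 + 103 = 101$)
$W = -25650$ ($W = 150 \left(-272 + 101\right) = 150 \left(-171\right) = -25650$)
$d = -1029952$ ($d = \left(-3051 - 293\right) 308 = \left(-3344\right) 308 = -1029952$)
$\left(-61355 - 397694\right) \left(d + W\right) = \left(-61355 - 397694\right) \left(-1029952 - 25650\right) = \left(-459049\right) \left(-1055602\right) = 484573042498$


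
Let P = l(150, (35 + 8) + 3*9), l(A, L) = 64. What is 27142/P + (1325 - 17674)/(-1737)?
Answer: 24095995/55584 ≈ 433.51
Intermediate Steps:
P = 64
27142/P + (1325 - 17674)/(-1737) = 27142/64 + (1325 - 17674)/(-1737) = 27142*(1/64) - 16349*(-1/1737) = 13571/32 + 16349/1737 = 24095995/55584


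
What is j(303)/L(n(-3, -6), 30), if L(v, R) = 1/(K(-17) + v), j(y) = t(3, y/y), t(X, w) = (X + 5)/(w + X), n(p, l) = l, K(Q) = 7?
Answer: 2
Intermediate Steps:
t(X, w) = (5 + X)/(X + w)
j(y) = 2 (j(y) = (5 + 3)/(3 + y/y) = 8/(3 + 1) = 8/4 = (¼)*8 = 2)
L(v, R) = 1/(7 + v)
j(303)/L(n(-3, -6), 30) = 2/(1/(7 - 6)) = 2/(1/1) = 2/1 = 2*1 = 2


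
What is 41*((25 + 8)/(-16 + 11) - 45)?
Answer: -10578/5 ≈ -2115.6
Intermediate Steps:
41*((25 + 8)/(-16 + 11) - 45) = 41*(33/(-5) - 45) = 41*(33*(-1/5) - 45) = 41*(-33/5 - 45) = 41*(-258/5) = -10578/5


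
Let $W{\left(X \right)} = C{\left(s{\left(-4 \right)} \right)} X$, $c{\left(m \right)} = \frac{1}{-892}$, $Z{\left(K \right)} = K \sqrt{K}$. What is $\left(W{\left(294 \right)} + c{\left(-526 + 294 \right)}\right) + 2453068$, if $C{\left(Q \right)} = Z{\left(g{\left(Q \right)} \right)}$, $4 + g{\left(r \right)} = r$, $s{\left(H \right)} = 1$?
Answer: $\frac{2188136655}{892} - 882 i \sqrt{3} \approx 2.4531 \cdot 10^{6} - 1527.7 i$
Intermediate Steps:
$g{\left(r \right)} = -4 + r$
$Z{\left(K \right)} = K^{\frac{3}{2}}$
$C{\left(Q \right)} = \left(-4 + Q\right)^{\frac{3}{2}}$
$c{\left(m \right)} = - \frac{1}{892}$
$W{\left(X \right)} = - 3 i X \sqrt{3}$ ($W{\left(X \right)} = \left(-4 + 1\right)^{\frac{3}{2}} X = \left(-3\right)^{\frac{3}{2}} X = - 3 i \sqrt{3} X = - 3 i X \sqrt{3}$)
$\left(W{\left(294 \right)} + c{\left(-526 + 294 \right)}\right) + 2453068 = \left(\left(-3\right) i 294 \sqrt{3} - \frac{1}{892}\right) + 2453068 = \left(- 882 i \sqrt{3} - \frac{1}{892}\right) + 2453068 = \left(- \frac{1}{892} - 882 i \sqrt{3}\right) + 2453068 = \frac{2188136655}{892} - 882 i \sqrt{3}$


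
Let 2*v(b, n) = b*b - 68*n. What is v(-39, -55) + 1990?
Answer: 9241/2 ≈ 4620.5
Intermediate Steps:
v(b, n) = b**2/2 - 34*n (v(b, n) = (b*b - 68*n)/2 = (b**2 - 68*n)/2 = b**2/2 - 34*n)
v(-39, -55) + 1990 = ((1/2)*(-39)**2 - 34*(-55)) + 1990 = ((1/2)*1521 + 1870) + 1990 = (1521/2 + 1870) + 1990 = 5261/2 + 1990 = 9241/2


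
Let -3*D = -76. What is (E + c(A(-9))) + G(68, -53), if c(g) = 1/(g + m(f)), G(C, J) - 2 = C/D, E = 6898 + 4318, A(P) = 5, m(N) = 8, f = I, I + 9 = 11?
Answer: 2771528/247 ≈ 11221.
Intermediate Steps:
I = 2 (I = -9 + 11 = 2)
D = 76/3 (D = -⅓*(-76) = 76/3 ≈ 25.333)
f = 2
E = 11216
G(C, J) = 2 + 3*C/76 (G(C, J) = 2 + C/(76/3) = 2 + C*(3/76) = 2 + 3*C/76)
c(g) = 1/(8 + g) (c(g) = 1/(g + 8) = 1/(8 + g))
(E + c(A(-9))) + G(68, -53) = (11216 + 1/(8 + 5)) + (2 + (3/76)*68) = (11216 + 1/13) + (2 + 51/19) = (11216 + 1/13) + 89/19 = 145809/13 + 89/19 = 2771528/247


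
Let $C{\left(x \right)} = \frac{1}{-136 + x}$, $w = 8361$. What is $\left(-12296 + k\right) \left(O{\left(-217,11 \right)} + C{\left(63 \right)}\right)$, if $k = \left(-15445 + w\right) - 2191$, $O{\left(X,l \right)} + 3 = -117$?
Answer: $\frac{188983531}{73} \approx 2.5888 \cdot 10^{6}$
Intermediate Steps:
$O{\left(X,l \right)} = -120$ ($O{\left(X,l \right)} = -3 - 117 = -120$)
$k = -9275$ ($k = \left(-15445 + 8361\right) - 2191 = -7084 - 2191 = -9275$)
$\left(-12296 + k\right) \left(O{\left(-217,11 \right)} + C{\left(63 \right)}\right) = \left(-12296 - 9275\right) \left(-120 + \frac{1}{-136 + 63}\right) = - 21571 \left(-120 + \frac{1}{-73}\right) = - 21571 \left(-120 - \frac{1}{73}\right) = \left(-21571\right) \left(- \frac{8761}{73}\right) = \frac{188983531}{73}$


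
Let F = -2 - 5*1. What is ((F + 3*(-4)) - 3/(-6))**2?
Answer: 1369/4 ≈ 342.25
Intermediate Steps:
F = -7 (F = -2 - 5 = -7)
((F + 3*(-4)) - 3/(-6))**2 = ((-7 + 3*(-4)) - 3/(-6))**2 = ((-7 - 12) - 3*(-1/6))**2 = (-19 + 1/2)**2 = (-37/2)**2 = 1369/4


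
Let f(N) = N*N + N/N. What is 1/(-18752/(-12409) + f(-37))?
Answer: 12409/17019082 ≈ 0.00072912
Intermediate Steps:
f(N) = 1 + N**2 (f(N) = N**2 + 1 = 1 + N**2)
1/(-18752/(-12409) + f(-37)) = 1/(-18752/(-12409) + (1 + (-37)**2)) = 1/(-18752*(-1/12409) + (1 + 1369)) = 1/(18752/12409 + 1370) = 1/(17019082/12409) = 12409/17019082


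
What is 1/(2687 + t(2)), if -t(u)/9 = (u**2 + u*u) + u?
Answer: 1/2597 ≈ 0.00038506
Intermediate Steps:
t(u) = -18*u**2 - 9*u (t(u) = -9*((u**2 + u*u) + u) = -9*((u**2 + u**2) + u) = -9*(2*u**2 + u) = -9*(u + 2*u**2) = -18*u**2 - 9*u)
1/(2687 + t(2)) = 1/(2687 - 9*2*(1 + 2*2)) = 1/(2687 - 9*2*(1 + 4)) = 1/(2687 - 9*2*5) = 1/(2687 - 90) = 1/2597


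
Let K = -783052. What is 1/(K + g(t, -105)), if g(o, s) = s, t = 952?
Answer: -1/783157 ≈ -1.2769e-6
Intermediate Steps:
1/(K + g(t, -105)) = 1/(-783052 - 105) = 1/(-783157) = -1/783157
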